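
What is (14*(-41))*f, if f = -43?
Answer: 24682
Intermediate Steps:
(14*(-41))*f = (14*(-41))*(-43) = -574*(-43) = 24682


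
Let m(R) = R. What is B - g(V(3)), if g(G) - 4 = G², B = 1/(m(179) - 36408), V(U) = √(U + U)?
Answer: -362291/36229 ≈ -10.000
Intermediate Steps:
V(U) = √2*√U (V(U) = √(2*U) = √2*√U)
B = -1/36229 (B = 1/(179 - 36408) = 1/(-36229) = -1/36229 ≈ -2.7602e-5)
g(G) = 4 + G²
B - g(V(3)) = -1/36229 - (4 + (√2*√3)²) = -1/36229 - (4 + (√6)²) = -1/36229 - (4 + 6) = -1/36229 - 1*10 = -1/36229 - 10 = -362291/36229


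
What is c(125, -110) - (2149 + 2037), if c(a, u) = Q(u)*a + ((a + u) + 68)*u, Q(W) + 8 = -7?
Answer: -15191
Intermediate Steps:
Q(W) = -15 (Q(W) = -8 - 7 = -15)
c(a, u) = -15*a + u*(68 + a + u) (c(a, u) = -15*a + ((a + u) + 68)*u = -15*a + (68 + a + u)*u = -15*a + u*(68 + a + u))
c(125, -110) - (2149 + 2037) = ((-110)² - 15*125 + 68*(-110) + 125*(-110)) - (2149 + 2037) = (12100 - 1875 - 7480 - 13750) - 1*4186 = -11005 - 4186 = -15191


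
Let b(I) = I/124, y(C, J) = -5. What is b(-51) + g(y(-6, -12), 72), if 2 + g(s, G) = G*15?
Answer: 133621/124 ≈ 1077.6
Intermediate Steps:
b(I) = I/124 (b(I) = I*(1/124) = I/124)
g(s, G) = -2 + 15*G (g(s, G) = -2 + G*15 = -2 + 15*G)
b(-51) + g(y(-6, -12), 72) = (1/124)*(-51) + (-2 + 15*72) = -51/124 + (-2 + 1080) = -51/124 + 1078 = 133621/124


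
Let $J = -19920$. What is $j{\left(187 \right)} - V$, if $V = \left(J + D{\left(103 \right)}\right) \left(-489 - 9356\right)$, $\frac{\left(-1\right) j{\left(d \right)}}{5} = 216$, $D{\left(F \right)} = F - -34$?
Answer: $-194764715$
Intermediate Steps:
$D{\left(F \right)} = 34 + F$ ($D{\left(F \right)} = F + 34 = 34 + F$)
$j{\left(d \right)} = -1080$ ($j{\left(d \right)} = \left(-5\right) 216 = -1080$)
$V = 194763635$ ($V = \left(-19920 + \left(34 + 103\right)\right) \left(-489 - 9356\right) = \left(-19920 + 137\right) \left(-9845\right) = \left(-19783\right) \left(-9845\right) = 194763635$)
$j{\left(187 \right)} - V = -1080 - 194763635 = -194764715$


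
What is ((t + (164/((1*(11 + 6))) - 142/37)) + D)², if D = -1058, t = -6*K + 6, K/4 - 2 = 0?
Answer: 473682556516/395641 ≈ 1.1973e+6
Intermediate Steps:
K = 8 (K = 8 + 4*0 = 8 + 0 = 8)
t = -42 (t = -6*8 + 6 = -48 + 6 = -42)
((t + (164/((1*(11 + 6))) - 142/37)) + D)² = ((-42 + (164/((1*(11 + 6))) - 142/37)) - 1058)² = ((-42 + (164/((1*17)) - 142*1/37)) - 1058)² = ((-42 + (164/17 - 142/37)) - 1058)² = ((-42 + 3654/629) - 1058)² = (-22764/629 - 1058)² = (-688246/629)² = 473682556516/395641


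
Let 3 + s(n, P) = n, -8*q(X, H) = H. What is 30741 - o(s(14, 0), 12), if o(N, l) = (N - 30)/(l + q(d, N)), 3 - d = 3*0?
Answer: 2613137/85 ≈ 30743.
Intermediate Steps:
d = 3 (d = 3 - 3*0 = 3 - 1*0 = 3 + 0 = 3)
q(X, H) = -H/8
s(n, P) = -3 + n
o(N, l) = (-30 + N)/(l - N/8) (o(N, l) = (N - 30)/(l - N/8) = (-30 + N)/(l - N/8))
30741 - o(s(14, 0), 12) = 30741 - 8*(30 - (-3 + 14))/((-3 + 14) - 8*12) = 30741 - 8*(30 - 1*11)/(11 - 96) = 30741 - 8*(30 - 11)/(-85) = 30741 - 8*(-1)*19/85 = 30741 - 1*(-152/85) = 30741 + 152/85 = 2613137/85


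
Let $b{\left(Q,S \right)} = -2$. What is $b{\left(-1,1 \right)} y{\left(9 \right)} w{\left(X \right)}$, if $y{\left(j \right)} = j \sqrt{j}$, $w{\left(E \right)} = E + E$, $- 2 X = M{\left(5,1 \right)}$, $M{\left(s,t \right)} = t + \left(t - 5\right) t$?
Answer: $-162$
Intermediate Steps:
$M{\left(s,t \right)} = t + t \left(-5 + t\right)$ ($M{\left(s,t \right)} = t + \left(-5 + t\right) t = t + t \left(-5 + t\right)$)
$X = \frac{3}{2}$ ($X = - \frac{1 \left(-4 + 1\right)}{2} = - \frac{1 \left(-3\right)}{2} = \left(- \frac{1}{2}\right) \left(-3\right) = \frac{3}{2} \approx 1.5$)
$w{\left(E \right)} = 2 E$
$y{\left(j \right)} = j^{\frac{3}{2}}$
$b{\left(-1,1 \right)} y{\left(9 \right)} w{\left(X \right)} = - 2 \cdot 9^{\frac{3}{2}} \cdot 2 \cdot \frac{3}{2} = \left(-2\right) 27 \cdot 3 = \left(-54\right) 3 = -162$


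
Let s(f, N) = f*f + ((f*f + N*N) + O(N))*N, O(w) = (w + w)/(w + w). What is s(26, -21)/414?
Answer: -11401/207 ≈ -55.077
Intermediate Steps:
O(w) = 1 (O(w) = (2*w)/((2*w)) = (2*w)*(1/(2*w)) = 1)
s(f, N) = f**2 + N*(1 + N**2 + f**2) (s(f, N) = f*f + ((f*f + N*N) + 1)*N = f**2 + ((f**2 + N**2) + 1)*N = f**2 + ((N**2 + f**2) + 1)*N = f**2 + (1 + N**2 + f**2)*N = f**2 + N*(1 + N**2 + f**2))
s(26, -21)/414 = (-21 + (-21)**3 + 26**2 - 21*26**2)/414 = (-21 - 9261 + 676 - 21*676)*(1/414) = (-21 - 9261 + 676 - 14196)*(1/414) = -22802*1/414 = -11401/207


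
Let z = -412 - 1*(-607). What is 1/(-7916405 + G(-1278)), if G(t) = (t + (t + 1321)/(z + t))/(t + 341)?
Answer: -1014771/8033336834138 ≈ -1.2632e-7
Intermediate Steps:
z = 195 (z = -412 + 607 = 195)
G(t) = (t + (1321 + t)/(195 + t))/(341 + t) (G(t) = (t + (t + 1321)/(195 + t))/(t + 341) = (t + (1321 + t)/(195 + t))/(341 + t))
1/(-7916405 + G(-1278)) = 1/(-7916405 + (1321 + (-1278)**2 + 196*(-1278))/(66495 + (-1278)**2 + 536*(-1278))) = 1/(-7916405 + (1321 + 1633284 - 250488)/(66495 + 1633284 - 685008)) = 1/(-7916405 + 1384117/1014771) = 1/(-8033336834138/1014771) = -1014771/8033336834138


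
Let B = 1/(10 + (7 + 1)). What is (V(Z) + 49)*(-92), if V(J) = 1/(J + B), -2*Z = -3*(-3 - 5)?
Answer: -967564/215 ≈ -4500.3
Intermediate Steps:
B = 1/18 (B = 1/(10 + 8) = 1/18 ≈ 0.055556)
Z = -12 (Z = -(-3)*(-3 - 5)/2 = -(-3)*(-8)/2 = -½*24 = -12)
V(J) = 1/(1/18 + J) (V(J) = 1/(J + 1/18) = 1/(1/18 + J))
(V(Z) + 49)*(-92) = (18/(1 + 18*(-12)) + 49)*(-92) = (18/(1 - 216) + 49)*(-92) = (18/(-215) + 49)*(-92) = (18*(-1/215) + 49)*(-92) = (-18/215 + 49)*(-92) = (10517/215)*(-92) = -967564/215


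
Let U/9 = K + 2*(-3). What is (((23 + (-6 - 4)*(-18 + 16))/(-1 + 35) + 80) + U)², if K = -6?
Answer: 826281/1156 ≈ 714.78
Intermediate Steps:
U = -108 (U = 9*(-6 + 2*(-3)) = 9*(-6 - 6) = 9*(-12) = -108)
(((23 + (-6 - 4)*(-18 + 16))/(-1 + 35) + 80) + U)² = (((23 + (-6 - 4)*(-18 + 16))/(-1 + 35) + 80) - 108)² = (((23 - 10*(-2))/34 + 80) - 108)² = (((23 + 20)*(1/34) + 80) - 108)² = ((43*(1/34) + 80) - 108)² = ((43/34 + 80) - 108)² = (2763/34 - 108)² = (-909/34)² = 826281/1156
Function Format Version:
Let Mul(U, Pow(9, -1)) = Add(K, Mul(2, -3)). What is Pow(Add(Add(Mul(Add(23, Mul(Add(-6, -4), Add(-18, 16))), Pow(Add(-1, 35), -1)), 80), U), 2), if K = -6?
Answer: Rational(826281, 1156) ≈ 714.78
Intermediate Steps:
U = -108 (U = Mul(9, Add(-6, Mul(2, -3))) = Mul(9, Add(-6, -6)) = Mul(9, -12) = -108)
Pow(Add(Add(Mul(Add(23, Mul(Add(-6, -4), Add(-18, 16))), Pow(Add(-1, 35), -1)), 80), U), 2) = Pow(Add(Add(Mul(Add(23, Mul(Add(-6, -4), Add(-18, 16))), Pow(Add(-1, 35), -1)), 80), -108), 2) = Pow(Add(Add(Mul(Add(23, Mul(-10, -2)), Pow(34, -1)), 80), -108), 2) = Pow(Add(Add(Mul(Add(23, 20), Rational(1, 34)), 80), -108), 2) = Pow(Add(Add(Mul(43, Rational(1, 34)), 80), -108), 2) = Pow(Add(Add(Rational(43, 34), 80), -108), 2) = Pow(Add(Rational(2763, 34), -108), 2) = Pow(Rational(-909, 34), 2) = Rational(826281, 1156)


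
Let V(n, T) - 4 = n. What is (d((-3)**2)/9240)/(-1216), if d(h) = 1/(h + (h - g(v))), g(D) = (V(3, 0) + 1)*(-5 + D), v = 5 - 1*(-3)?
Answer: 1/67415040 ≈ 1.4833e-8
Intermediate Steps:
v = 8 (v = 5 + 3 = 8)
V(n, T) = 4 + n
g(D) = -40 + 8*D (g(D) = ((4 + 3) + 1)*(-5 + D) = (7 + 1)*(-5 + D) = 8*(-5 + D) = -40 + 8*D)
d(h) = 1/(-24 + 2*h) (d(h) = 1/(h + (h - (-40 + 8*8))) = 1/(h + (h - (-40 + 64))) = 1/(h + (h - 1*24)) = 1/(h + (h - 24)) = 1/(h + (-24 + h)) = 1/(-24 + 2*h))
(d((-3)**2)/9240)/(-1216) = ((1/(2*(-12 + (-3)**2)))/9240)/(-1216) = ((1/(2*(-12 + 9)))*(1/9240))*(-1/1216) = (((1/2)/(-3))*(1/9240))*(-1/1216) = (((1/2)*(-1/3))*(1/9240))*(-1/1216) = -1/6*1/9240*(-1/1216) = -1/55440*(-1/1216) = 1/67415040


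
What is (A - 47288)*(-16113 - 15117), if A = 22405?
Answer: 777096090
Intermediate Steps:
(A - 47288)*(-16113 - 15117) = (22405 - 47288)*(-16113 - 15117) = -24883*(-31230) = 777096090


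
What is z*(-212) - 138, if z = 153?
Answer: -32574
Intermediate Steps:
z*(-212) - 138 = 153*(-212) - 138 = -32436 - 138 = -32574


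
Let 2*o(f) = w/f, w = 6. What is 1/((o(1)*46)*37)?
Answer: 1/5106 ≈ 0.00019585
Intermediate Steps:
o(f) = 3/f (o(f) = (6/f)/2 = 3/f)
1/((o(1)*46)*37) = 1/(((3/1)*46)*37) = 1/(((3*1)*46)*37) = 1/((3*46)*37) = 1/(138*37) = 1/5106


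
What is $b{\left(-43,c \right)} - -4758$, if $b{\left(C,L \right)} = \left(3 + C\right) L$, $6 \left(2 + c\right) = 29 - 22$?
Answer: $\frac{14374}{3} \approx 4791.3$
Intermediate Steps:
$c = - \frac{5}{6}$ ($c = -2 + \frac{29 - 22}{6} = -2 + \frac{1}{6} \cdot 7 = -2 + \frac{7}{6} = - \frac{5}{6} \approx -0.83333$)
$b{\left(C,L \right)} = L \left(3 + C\right)$
$b{\left(-43,c \right)} - -4758 = - \frac{5 \left(3 - 43\right)}{6} - -4758 = \left(- \frac{5}{6}\right) \left(-40\right) + 4758 = \frac{100}{3} + 4758 = \frac{14374}{3}$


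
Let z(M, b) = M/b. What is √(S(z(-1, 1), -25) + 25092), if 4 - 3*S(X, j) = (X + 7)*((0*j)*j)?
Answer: 4*√14115/3 ≈ 158.41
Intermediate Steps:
S(X, j) = 4/3 (S(X, j) = 4/3 - (X + 7)*(0*j)*j/3 = 4/3 - (7 + X)*0*j/3 = 4/3 - (7 + X)*0/3 = 4/3 - ⅓*0 = 4/3 + 0 = 4/3)
√(S(z(-1, 1), -25) + 25092) = √(4/3 + 25092) = √(75280/3) = 4*√14115/3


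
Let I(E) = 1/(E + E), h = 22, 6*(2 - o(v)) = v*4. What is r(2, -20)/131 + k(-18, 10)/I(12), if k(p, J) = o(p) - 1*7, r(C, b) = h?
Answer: 22030/131 ≈ 168.17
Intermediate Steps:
o(v) = 2 - 2*v/3 (o(v) = 2 - v*4/6 = 2 - 2*v/3)
r(C, b) = 22
k(p, J) = -5 - 2*p/3 (k(p, J) = (2 - 2*p/3) - 1*7 = (2 - 2*p/3) - 7 = -5 - 2*p/3)
I(E) = 1/(2*E)
r(2, -20)/131 + k(-18, 10)/I(12) = 22/131 + (-5 - 2/3*(-18))/(((1/2)/12)) = 22*(1/131) + (-5 + 12)/(((1/2)*(1/12))) = 22/131 + 7/(1/24) = 22/131 + 7*24 = 22/131 + 168 = 22030/131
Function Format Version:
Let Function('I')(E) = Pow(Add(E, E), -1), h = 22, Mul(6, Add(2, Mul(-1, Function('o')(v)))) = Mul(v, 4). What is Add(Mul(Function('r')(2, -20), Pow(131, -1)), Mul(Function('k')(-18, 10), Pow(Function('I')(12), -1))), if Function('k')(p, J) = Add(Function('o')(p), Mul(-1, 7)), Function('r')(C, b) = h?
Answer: Rational(22030, 131) ≈ 168.17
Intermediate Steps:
Function('o')(v) = Add(2, Mul(Rational(-2, 3), v)) (Function('o')(v) = Add(2, Mul(Rational(-1, 6), Mul(v, 4))) = Add(2, Mul(Rational(-1, 6), Mul(4, v))) = Add(2, Mul(Rational(-2, 3), v)))
Function('r')(C, b) = 22
Function('k')(p, J) = Add(-5, Mul(Rational(-2, 3), p)) (Function('k')(p, J) = Add(Add(2, Mul(Rational(-2, 3), p)), Mul(-1, 7)) = Add(Add(2, Mul(Rational(-2, 3), p)), -7) = Add(-5, Mul(Rational(-2, 3), p)))
Function('I')(E) = Mul(Rational(1, 2), Pow(E, -1)) (Function('I')(E) = Pow(Mul(2, E), -1) = Mul(Rational(1, 2), Pow(E, -1)))
Add(Mul(Function('r')(2, -20), Pow(131, -1)), Mul(Function('k')(-18, 10), Pow(Function('I')(12), -1))) = Add(Mul(22, Pow(131, -1)), Mul(Add(-5, Mul(Rational(-2, 3), -18)), Pow(Mul(Rational(1, 2), Pow(12, -1)), -1))) = Add(Mul(22, Rational(1, 131)), Mul(Add(-5, 12), Pow(Mul(Rational(1, 2), Rational(1, 12)), -1))) = Add(Rational(22, 131), Mul(7, Pow(Rational(1, 24), -1))) = Add(Rational(22, 131), Mul(7, 24)) = Add(Rational(22, 131), 168) = Rational(22030, 131)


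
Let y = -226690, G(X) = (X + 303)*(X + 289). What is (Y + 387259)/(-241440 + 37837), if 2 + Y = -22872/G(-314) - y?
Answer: -168812553/55990825 ≈ -3.0150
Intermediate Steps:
G(X) = (289 + X)*(303 + X) (G(X) = (303 + X)*(289 + X) = (289 + X)*(303 + X))
Y = 62316328/275 (Y = -2 + (-22872/(87567 + (-314)**2 + 592*(-314)) - 1*(-226690)) = -2 + (-22872/(87567 + 98596 - 185888) + 226690) = -2 + (-22872/275 + 226690) = -2 + 62316878/275 = 62316328/275 ≈ 2.2660e+5)
(Y + 387259)/(-241440 + 37837) = (62316328/275 + 387259)/(-241440 + 37837) = (168812553/275)/(-203603) = (168812553/275)*(-1/203603) = -168812553/55990825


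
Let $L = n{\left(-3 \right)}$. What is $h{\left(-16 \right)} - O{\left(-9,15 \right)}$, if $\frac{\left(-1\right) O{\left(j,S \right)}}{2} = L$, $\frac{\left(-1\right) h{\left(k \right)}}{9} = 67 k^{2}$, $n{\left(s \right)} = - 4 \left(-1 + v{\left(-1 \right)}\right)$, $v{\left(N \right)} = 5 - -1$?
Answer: $-154408$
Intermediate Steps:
$v{\left(N \right)} = 6$ ($v{\left(N \right)} = 5 + 1 = 6$)
$n{\left(s \right)} = -20$ ($n{\left(s \right)} = - 4 \left(-1 + 6\right) = \left(-4\right) 5 = -20$)
$h{\left(k \right)} = - 603 k^{2}$ ($h{\left(k \right)} = - 9 \cdot 67 k^{2} = - 603 k^{2}$)
$L = -20$
$O{\left(j,S \right)} = 40$ ($O{\left(j,S \right)} = \left(-2\right) \left(-20\right) = 40$)
$h{\left(-16 \right)} - O{\left(-9,15 \right)} = - 603 \left(-16\right)^{2} - 40 = \left(-603\right) 256 - 40 = -154368 - 40 = -154408$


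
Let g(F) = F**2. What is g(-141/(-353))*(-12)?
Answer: -238572/124609 ≈ -1.9146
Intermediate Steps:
g(-141/(-353))*(-12) = (-141/(-353))**2*(-12) = (-141*(-1/353))**2*(-12) = (141/353)**2*(-12) = (19881/124609)*(-12) = -238572/124609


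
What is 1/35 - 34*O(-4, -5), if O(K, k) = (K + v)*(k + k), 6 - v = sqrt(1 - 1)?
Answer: 23801/35 ≈ 680.03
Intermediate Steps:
v = 6 (v = 6 - sqrt(1 - 1) = 6 - sqrt(0) = 6 - 1*0 = 6 + 0 = 6)
O(K, k) = 2*k*(6 + K) (O(K, k) = (K + 6)*(k + k) = (6 + K)*(2*k) = 2*k*(6 + K))
1/35 - 34*O(-4, -5) = 1/35 - 68*(-5)*(6 - 4) = 1/35 - 68*(-5)*2 = 1/35 - 34*(-20) = 1/35 + 680 = 23801/35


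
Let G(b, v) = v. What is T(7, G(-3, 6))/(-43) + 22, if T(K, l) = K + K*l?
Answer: 897/43 ≈ 20.860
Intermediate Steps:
T(7, G(-3, 6))/(-43) + 22 = (7*(1 + 6))/(-43) + 22 = (7*7)*(-1/43) + 22 = 49*(-1/43) + 22 = -49/43 + 22 = 897/43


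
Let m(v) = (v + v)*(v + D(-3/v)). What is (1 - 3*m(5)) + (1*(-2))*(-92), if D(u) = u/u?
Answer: 5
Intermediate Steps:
D(u) = 1
m(v) = 2*v*(1 + v) (m(v) = (v + v)*(v + 1) = (2*v)*(1 + v) = 2*v*(1 + v))
(1 - 3*m(5)) + (1*(-2))*(-92) = (1 - 6*5*(1 + 5)) + (1*(-2))*(-92) = (1 - 6*5*6) - 2*(-92) = (1 - 3*60) + 184 = (1 - 180) + 184 = -179 + 184 = 5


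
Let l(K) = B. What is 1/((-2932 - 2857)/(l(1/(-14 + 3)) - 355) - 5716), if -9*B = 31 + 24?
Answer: -3250/18524899 ≈ -0.00017544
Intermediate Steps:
B = -55/9 (B = -(31 + 24)/9 = -⅑*55 = -55/9 ≈ -6.1111)
l(K) = -55/9
1/((-2932 - 2857)/(l(1/(-14 + 3)) - 355) - 5716) = 1/((-2932 - 2857)/(-55/9 - 355) - 5716) = 1/(-5789/(-3250/9) - 5716) = 1/(-5789*(-9/3250) - 5716) = 1/(52101/3250 - 5716) = 1/(-18524899/3250) = -3250/18524899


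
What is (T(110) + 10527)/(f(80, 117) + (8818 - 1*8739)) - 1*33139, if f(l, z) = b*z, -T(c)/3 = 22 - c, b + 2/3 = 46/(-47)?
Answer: -16118522/485 ≈ -33234.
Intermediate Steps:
b = -232/141 (b = -2/3 + 46/(-47) = -2/3 + 46*(-1/47) = -2/3 - 46/47 = -232/141 ≈ -1.6454)
T(c) = -66 + 3*c (T(c) = -3*(22 - c) = -66 + 3*c)
f(l, z) = -232*z/141
(T(110) + 10527)/(f(80, 117) + (8818 - 1*8739)) - 1*33139 = ((-66 + 3*110) + 10527)/(-232/141*117 + (8818 - 1*8739)) - 1*33139 = ((-66 + 330) + 10527)/(-9048/47 + (8818 - 8739)) - 33139 = (264 + 10527)/(-9048/47 + 79) - 33139 = 10791/(-5335/47) - 33139 = 10791*(-47/5335) - 33139 = -46107/485 - 33139 = -16118522/485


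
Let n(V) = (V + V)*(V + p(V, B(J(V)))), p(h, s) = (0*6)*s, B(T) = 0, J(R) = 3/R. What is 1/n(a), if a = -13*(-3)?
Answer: 1/3042 ≈ 0.00032873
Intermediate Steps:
a = 39
p(h, s) = 0 (p(h, s) = 0*s = 0)
n(V) = 2*V² (n(V) = (V + V)*(V + 0) = (2*V)*V = 2*V²)
1/n(a) = 1/(2*39²) = 1/(2*1521) = 1/3042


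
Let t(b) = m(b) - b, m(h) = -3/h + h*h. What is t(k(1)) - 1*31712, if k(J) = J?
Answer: -31715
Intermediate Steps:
m(h) = h² - 3/h (m(h) = -3/h + h² = h² - 3/h)
t(b) = -b + (-3 + b³)/b (t(b) = (-3 + b³)/b - b = -b + (-3 + b³)/b)
t(k(1)) - 1*31712 = (1² - 1*1 - 3/1) - 1*31712 = (1 - 1 - 3*1) - 31712 = (1 - 1 - 3) - 31712 = -3 - 31712 = -31715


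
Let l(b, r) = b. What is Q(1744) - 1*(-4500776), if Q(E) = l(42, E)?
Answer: 4500818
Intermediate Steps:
Q(E) = 42
Q(1744) - 1*(-4500776) = 42 - 1*(-4500776) = 42 + 4500776 = 4500818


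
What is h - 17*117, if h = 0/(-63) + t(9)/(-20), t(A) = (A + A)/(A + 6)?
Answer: -99453/50 ≈ -1989.1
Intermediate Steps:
t(A) = 2*A/(6 + A) (t(A) = (2*A)/(6 + A) = 2*A/(6 + A))
h = -3/50 (h = 0/(-63) + (2*9/(6 + 9))/(-20) = 0*(-1/63) + (2*9/15)*(-1/20) = 0 + (2*9*(1/15))*(-1/20) = 0 + (6/5)*(-1/20) = 0 - 3/50 = -3/50 ≈ -0.060000)
h - 17*117 = -3/50 - 17*117 = -3/50 - 1989 = -99453/50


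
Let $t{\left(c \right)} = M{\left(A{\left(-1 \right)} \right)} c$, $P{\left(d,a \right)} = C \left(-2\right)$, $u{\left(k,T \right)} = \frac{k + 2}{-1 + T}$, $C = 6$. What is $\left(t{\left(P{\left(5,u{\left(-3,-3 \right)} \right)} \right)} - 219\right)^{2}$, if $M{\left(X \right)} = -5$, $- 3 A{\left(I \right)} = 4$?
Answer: $25281$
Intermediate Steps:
$A{\left(I \right)} = - \frac{4}{3}$ ($A{\left(I \right)} = \left(- \frac{1}{3}\right) 4 = - \frac{4}{3}$)
$u{\left(k,T \right)} = \frac{2 + k}{-1 + T}$
$P{\left(d,a \right)} = -12$ ($P{\left(d,a \right)} = 6 \left(-2\right) = -12$)
$t{\left(c \right)} = - 5 c$
$\left(t{\left(P{\left(5,u{\left(-3,-3 \right)} \right)} \right)} - 219\right)^{2} = \left(\left(-5\right) \left(-12\right) - 219\right)^{2} = \left(60 - 219\right)^{2} = \left(-159\right)^{2} = 25281$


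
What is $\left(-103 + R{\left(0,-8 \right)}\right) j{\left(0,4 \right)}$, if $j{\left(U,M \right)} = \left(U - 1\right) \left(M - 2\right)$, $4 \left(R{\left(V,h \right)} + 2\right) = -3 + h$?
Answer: $\frac{431}{2} \approx 215.5$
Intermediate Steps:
$R{\left(V,h \right)} = - \frac{11}{4} + \frac{h}{4}$ ($R{\left(V,h \right)} = -2 + \frac{-3 + h}{4} = -2 + \left(- \frac{3}{4} + \frac{h}{4}\right) = - \frac{11}{4} + \frac{h}{4}$)
$j{\left(U,M \right)} = \left(-1 + U\right) \left(-2 + M\right)$
$\left(-103 + R{\left(0,-8 \right)}\right) j{\left(0,4 \right)} = \left(-103 + \left(- \frac{11}{4} + \frac{1}{4} \left(-8\right)\right)\right) \left(2 - 4 - 0 + 4 \cdot 0\right) = \left(-103 - \frac{19}{4}\right) \left(2 - 4 + 0 + 0\right) = \left(-103 - \frac{19}{4}\right) \left(-2\right) = \left(- \frac{431}{4}\right) \left(-2\right) = \frac{431}{2}$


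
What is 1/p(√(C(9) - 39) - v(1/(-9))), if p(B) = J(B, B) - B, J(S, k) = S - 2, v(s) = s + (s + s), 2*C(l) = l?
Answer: -½ ≈ -0.50000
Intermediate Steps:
C(l) = l/2
v(s) = 3*s (v(s) = s + 2*s = 3*s)
J(S, k) = -2 + S
p(B) = -2 (p(B) = (-2 + B) - B = -2)
1/p(√(C(9) - 39) - v(1/(-9))) = 1/(-2) = -½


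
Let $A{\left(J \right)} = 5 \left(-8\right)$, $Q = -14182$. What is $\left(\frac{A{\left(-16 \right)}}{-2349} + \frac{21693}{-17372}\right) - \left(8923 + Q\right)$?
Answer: $\frac{214552846475}{40806828} \approx 5257.8$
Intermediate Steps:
$A{\left(J \right)} = -40$
$\left(\frac{A{\left(-16 \right)}}{-2349} + \frac{21693}{-17372}\right) - \left(8923 + Q\right) = \left(- \frac{40}{-2349} + \frac{21693}{-17372}\right) - -5259 = \left(\left(-40\right) \left(- \frac{1}{2349}\right) + 21693 \left(- \frac{1}{17372}\right)\right) + \left(-8923 + 14182\right) = \left(\frac{40}{2349} - \frac{21693}{17372}\right) + 5259 = - \frac{50261977}{40806828} + 5259 = \frac{214552846475}{40806828}$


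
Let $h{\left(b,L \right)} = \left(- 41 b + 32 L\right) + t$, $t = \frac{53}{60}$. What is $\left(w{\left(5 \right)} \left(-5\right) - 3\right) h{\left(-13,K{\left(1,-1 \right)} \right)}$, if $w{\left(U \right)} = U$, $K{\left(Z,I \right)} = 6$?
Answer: $- \frac{304871}{15} \approx -20325.0$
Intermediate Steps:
$t = \frac{53}{60}$ ($t = 53 \cdot \frac{1}{60} = \frac{53}{60} \approx 0.88333$)
$h{\left(b,L \right)} = \frac{53}{60} - 41 b + 32 L$ ($h{\left(b,L \right)} = \left(- 41 b + 32 L\right) + \frac{53}{60} = \frac{53}{60} - 41 b + 32 L$)
$\left(w{\left(5 \right)} \left(-5\right) - 3\right) h{\left(-13,K{\left(1,-1 \right)} \right)} = \left(5 \left(-5\right) - 3\right) \left(\frac{53}{60} - -533 + 32 \cdot 6\right) = \left(-25 - 3\right) \left(\frac{53}{60} + 533 + 192\right) = \left(-28\right) \frac{43553}{60} = - \frac{304871}{15}$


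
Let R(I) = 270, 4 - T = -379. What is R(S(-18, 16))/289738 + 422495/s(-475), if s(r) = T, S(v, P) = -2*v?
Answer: 61206479860/55484827 ≈ 1103.1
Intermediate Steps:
T = 383 (T = 4 - 1*(-379) = 4 + 379 = 383)
s(r) = 383
R(S(-18, 16))/289738 + 422495/s(-475) = 270/289738 + 422495/383 = 270*(1/289738) + 422495*(1/383) = 135/144869 + 422495/383 = 61206479860/55484827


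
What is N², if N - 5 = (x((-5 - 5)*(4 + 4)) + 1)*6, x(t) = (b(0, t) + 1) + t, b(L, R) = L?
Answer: 214369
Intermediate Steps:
x(t) = 1 + t (x(t) = (0 + 1) + t = 1 + t)
N = -463 (N = 5 + ((1 + (-5 - 5)*(4 + 4)) + 1)*6 = 5 + ((1 - 10*8) + 1)*6 = 5 + ((1 - 80) + 1)*6 = 5 + (-79 + 1)*6 = 5 - 78*6 = 5 - 468 = -463)
N² = (-463)² = 214369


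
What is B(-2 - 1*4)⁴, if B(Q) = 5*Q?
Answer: 810000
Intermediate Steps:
B(-2 - 1*4)⁴ = (5*(-2 - 1*4))⁴ = (5*(-2 - 4))⁴ = (5*(-6))⁴ = (-30)⁴ = 810000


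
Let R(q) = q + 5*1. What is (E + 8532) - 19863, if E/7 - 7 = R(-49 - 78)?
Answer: -12136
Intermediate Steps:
R(q) = 5 + q (R(q) = q + 5 = 5 + q)
E = -805 (E = 49 + 7*(5 + (-49 - 78)) = 49 + 7*(5 - 127) = 49 + 7*(-122) = 49 - 854 = -805)
(E + 8532) - 19863 = (-805 + 8532) - 19863 = 7727 - 19863 = -12136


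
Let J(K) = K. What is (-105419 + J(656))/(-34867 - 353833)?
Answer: 104763/388700 ≈ 0.26952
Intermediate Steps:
(-105419 + J(656))/(-34867 - 353833) = (-105419 + 656)/(-34867 - 353833) = -104763/(-388700) = -104763*(-1/388700) = 104763/388700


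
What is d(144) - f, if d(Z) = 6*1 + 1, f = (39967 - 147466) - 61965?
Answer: 169471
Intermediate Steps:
f = -169464 (f = -107499 - 61965 = -169464)
d(Z) = 7 (d(Z) = 6 + 1 = 7)
d(144) - f = 7 - 1*(-169464) = 7 + 169464 = 169471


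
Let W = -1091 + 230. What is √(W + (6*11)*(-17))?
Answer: I*√1983 ≈ 44.531*I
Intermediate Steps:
W = -861
√(W + (6*11)*(-17)) = √(-861 + (6*11)*(-17)) = √(-861 + 66*(-17)) = √(-861 - 1122) = √(-1983) = I*√1983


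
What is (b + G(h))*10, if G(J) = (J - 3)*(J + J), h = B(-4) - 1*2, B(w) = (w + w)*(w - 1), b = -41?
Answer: 26190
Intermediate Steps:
B(w) = 2*w*(-1 + w) (B(w) = (2*w)*(-1 + w) = 2*w*(-1 + w))
h = 38 (h = 2*(-4)*(-1 - 4) - 1*2 = 2*(-4)*(-5) - 2 = 40 - 2 = 38)
G(J) = 2*J*(-3 + J) (G(J) = (-3 + J)*(2*J) = 2*J*(-3 + J))
(b + G(h))*10 = (-41 + 2*38*(-3 + 38))*10 = (-41 + 2*38*35)*10 = (-41 + 2660)*10 = 2619*10 = 26190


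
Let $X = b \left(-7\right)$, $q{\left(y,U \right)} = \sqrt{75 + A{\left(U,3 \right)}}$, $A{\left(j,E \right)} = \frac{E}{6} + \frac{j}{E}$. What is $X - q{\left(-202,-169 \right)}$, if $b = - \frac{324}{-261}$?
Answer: $- \frac{252}{29} - \frac{\sqrt{690}}{6} \approx -13.068$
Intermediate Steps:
$b = \frac{36}{29}$ ($b = \left(-324\right) \left(- \frac{1}{261}\right) = \frac{36}{29} \approx 1.2414$)
$A{\left(j,E \right)} = \frac{E}{6} + \frac{j}{E}$ ($A{\left(j,E \right)} = E \frac{1}{6} + \frac{j}{E} = \frac{E}{6} + \frac{j}{E}$)
$q{\left(y,U \right)} = \sqrt{\frac{151}{2} + \frac{U}{3}}$ ($q{\left(y,U \right)} = \sqrt{75 + \left(\frac{1}{6} \cdot 3 + \frac{U}{3}\right)} = \sqrt{75 + \left(\frac{1}{2} + U \frac{1}{3}\right)} = \sqrt{75 + \left(\frac{1}{2} + \frac{U}{3}\right)} = \sqrt{\frac{151}{2} + \frac{U}{3}}$)
$X = - \frac{252}{29}$ ($X = \frac{36}{29} \left(-7\right) = - \frac{252}{29} \approx -8.6897$)
$X - q{\left(-202,-169 \right)} = - \frac{252}{29} - \frac{\sqrt{2718 + 12 \left(-169\right)}}{6} = - \frac{252}{29} - \frac{\sqrt{2718 - 2028}}{6} = - \frac{252}{29} - \frac{\sqrt{690}}{6}$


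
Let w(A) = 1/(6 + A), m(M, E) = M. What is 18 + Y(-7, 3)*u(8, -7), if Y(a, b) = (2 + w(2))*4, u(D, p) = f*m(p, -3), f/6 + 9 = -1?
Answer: 3588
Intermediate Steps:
f = -60 (f = -54 + 6*(-1) = -54 - 6 = -60)
u(D, p) = -60*p
Y(a, b) = 17/2 (Y(a, b) = (2 + 1/(6 + 2))*4 = (2 + 1/8)*4 = (2 + ⅛)*4 = (17/8)*4 = 17/2)
18 + Y(-7, 3)*u(8, -7) = 18 + 17*(-60*(-7))/2 = 18 + (17/2)*420 = 18 + 3570 = 3588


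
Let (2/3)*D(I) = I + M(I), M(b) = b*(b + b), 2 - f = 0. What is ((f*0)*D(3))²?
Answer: 0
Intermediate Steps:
f = 2 (f = 2 - 1*0 = 2 + 0 = 2)
M(b) = 2*b² (M(b) = b*(2*b) = 2*b²)
D(I) = 3*I² + 3*I/2 (D(I) = 3*(I + 2*I²)/2 = 3*I² + 3*I/2)
((f*0)*D(3))² = ((2*0)*((3/2)*3*(1 + 2*3)))² = (0*((3/2)*3*(1 + 6)))² = (0*((3/2)*3*7))² = (0*(63/2))² = 0² = 0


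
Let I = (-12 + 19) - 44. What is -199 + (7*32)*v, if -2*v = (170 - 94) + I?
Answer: -4567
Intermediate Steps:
I = -37 (I = 7 - 44 = -37)
v = -39/2 (v = -((170 - 94) - 37)/2 = -(76 - 37)/2 = -½*39 = -39/2 ≈ -19.500)
-199 + (7*32)*v = -199 + (7*32)*(-39/2) = -199 + 224*(-39/2) = -199 - 4368 = -4567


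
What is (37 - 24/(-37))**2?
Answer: 1940449/1369 ≈ 1417.4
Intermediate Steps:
(37 - 24/(-37))**2 = (37 - 24*(-1/37))**2 = (37 + 24/37)**2 = (1393/37)**2 = 1940449/1369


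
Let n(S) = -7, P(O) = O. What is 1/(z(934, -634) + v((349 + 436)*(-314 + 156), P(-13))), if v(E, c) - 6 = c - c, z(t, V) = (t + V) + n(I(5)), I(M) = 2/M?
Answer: 1/299 ≈ 0.0033445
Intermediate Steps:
z(t, V) = -7 + V + t (z(t, V) = (t + V) - 7 = (V + t) - 7 = -7 + V + t)
v(E, c) = 6 (v(E, c) = 6 + (c - c) = 6 + 0 = 6)
1/(z(934, -634) + v((349 + 436)*(-314 + 156), P(-13))) = 1/((-7 - 634 + 934) + 6) = 1/(293 + 6) = 1/299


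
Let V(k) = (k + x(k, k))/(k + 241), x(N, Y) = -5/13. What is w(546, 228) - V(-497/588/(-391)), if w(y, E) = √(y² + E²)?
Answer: 163297/102901175 + 30*√389 ≈ 591.69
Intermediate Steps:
x(N, Y) = -5/13 (x(N, Y) = -5*1/13 = -5/13)
w(y, E) = √(E² + y²)
V(k) = (-5/13 + k)/(241 + k) (V(k) = (k - 5/13)/(k + 241) = (-5/13 + k)/(241 + k))
w(546, 228) - V(-497/588/(-391)) = √(228² + 546²) - (-5/13 - 497/588/(-391))/(241 - 497/588/(-391)) = √(51984 + 298116) - (-5/13 - 497*1/588*(-1/391))/(241 - 497*1/588*(-1/391)) = √350100 - (-5/13 - 71/84*(-1/391))/(241 - 71/84*(-1/391)) = 30*√389 - (-5/13 + 71/32844)/(241 + 71/32844) = 30*√389 - (-163297)/(7915475/32844*426972) = 30*√389 - 32844*(-163297)/(7915475*426972) = 30*√389 - 1*(-163297/102901175) = 30*√389 + 163297/102901175 = 163297/102901175 + 30*√389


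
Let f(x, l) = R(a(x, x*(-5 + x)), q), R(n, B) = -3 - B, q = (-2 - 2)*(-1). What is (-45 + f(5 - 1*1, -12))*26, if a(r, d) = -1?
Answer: -1352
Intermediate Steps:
q = 4 (q = -4*(-1) = 4)
f(x, l) = -7 (f(x, l) = -3 - 1*4 = -3 - 4 = -7)
(-45 + f(5 - 1*1, -12))*26 = (-45 - 7)*26 = -52*26 = -1352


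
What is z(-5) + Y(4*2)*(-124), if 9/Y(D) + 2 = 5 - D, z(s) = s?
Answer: 1091/5 ≈ 218.20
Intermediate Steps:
Y(D) = 9/(3 - D) (Y(D) = 9/(-2 + (5 - D)) = 9/(3 - D))
z(-5) + Y(4*2)*(-124) = -5 - 9/(-3 + 4*2)*(-124) = -5 - 9/(-3 + 8)*(-124) = -5 - 9/5*(-124) = -5 + 1116/5 = 1091/5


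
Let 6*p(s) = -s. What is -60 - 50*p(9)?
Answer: 15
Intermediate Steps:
p(s) = -s/6 (p(s) = (-s)/6 = -s/6)
-60 - 50*p(9) = -60 - (-25)*9/3 = -60 - 50*(-3/2) = -60 + 75 = 15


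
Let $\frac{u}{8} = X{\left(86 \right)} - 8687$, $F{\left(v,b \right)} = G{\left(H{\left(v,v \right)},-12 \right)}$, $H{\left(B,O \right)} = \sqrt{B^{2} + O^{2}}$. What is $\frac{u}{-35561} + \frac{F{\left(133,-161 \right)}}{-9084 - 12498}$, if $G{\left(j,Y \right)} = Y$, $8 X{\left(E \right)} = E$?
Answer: $\frac{249738892}{127912917} \approx 1.9524$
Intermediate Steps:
$X{\left(E \right)} = \frac{E}{8}$
$F{\left(v,b \right)} = -12$
$u = -69410$ ($u = 8 \left(\frac{1}{8} \cdot 86 - 8687\right) = 8 \left(\frac{43}{4} - 8687\right) = 8 \left(- \frac{34705}{4}\right) = -69410$)
$\frac{u}{-35561} + \frac{F{\left(133,-161 \right)}}{-9084 - 12498} = - \frac{69410}{-35561} - \frac{12}{-9084 - 12498} = \left(-69410\right) \left(- \frac{1}{35561}\right) - \frac{12}{-21582} = \frac{69410}{35561} - - \frac{2}{3597} = \frac{69410}{35561} + \frac{2}{3597} = \frac{249738892}{127912917}$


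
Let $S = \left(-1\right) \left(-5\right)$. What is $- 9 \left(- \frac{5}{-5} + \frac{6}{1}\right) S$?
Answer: $-315$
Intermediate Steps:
$S = 5$
$- 9 \left(- \frac{5}{-5} + \frac{6}{1}\right) S = - 9 \left(- \frac{5}{-5} + \frac{6}{1}\right) 5 = - 9 \left(\left(-5\right) \left(- \frac{1}{5}\right) + 6 \cdot 1\right) 5 = - 9 \left(1 + 6\right) 5 = \left(-9\right) 7 \cdot 5 = \left(-63\right) 5 = -315$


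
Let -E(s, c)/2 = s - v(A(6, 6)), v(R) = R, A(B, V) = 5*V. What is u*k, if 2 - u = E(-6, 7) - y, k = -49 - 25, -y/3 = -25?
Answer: -370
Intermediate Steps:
y = 75 (y = -3*(-25) = 75)
k = -74
E(s, c) = 60 - 2*s (E(s, c) = -2*(s - 5*6) = -2*(s - 1*30) = -2*(s - 30) = -2*(-30 + s) = 60 - 2*s)
u = 5 (u = 2 - ((60 - 2*(-6)) - 1*75) = 2 - ((60 + 12) - 75) = 2 - (72 - 75) = 2 - 1*(-3) = 2 + 3 = 5)
u*k = 5*(-74) = -370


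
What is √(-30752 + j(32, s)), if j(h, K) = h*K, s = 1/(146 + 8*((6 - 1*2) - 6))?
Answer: 12*I*√902265/65 ≈ 175.36*I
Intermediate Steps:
s = 1/130 (s = 1/(146 + 8*((6 - 2) - 6)) = 1/(146 + 8*(4 - 6)) = 1/(146 + 8*(-2)) = 1/(146 - 16) = 1/130 ≈ 0.0076923)
j(h, K) = K*h
√(-30752 + j(32, s)) = √(-30752 + (1/130)*32) = √(-30752 + 16/65) = √(-1998864/65) = 12*I*√902265/65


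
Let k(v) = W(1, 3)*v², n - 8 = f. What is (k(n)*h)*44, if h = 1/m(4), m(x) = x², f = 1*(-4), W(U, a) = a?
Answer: 132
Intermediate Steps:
f = -4
n = 4 (n = 8 - 4 = 4)
k(v) = 3*v²
h = 1/16 (h = 1/(4²) = 1/16 ≈ 0.062500)
(k(n)*h)*44 = ((3*4²)*(1/16))*44 = ((3*16)*(1/16))*44 = (48*(1/16))*44 = 3*44 = 132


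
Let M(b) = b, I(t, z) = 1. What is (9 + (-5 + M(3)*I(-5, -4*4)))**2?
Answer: 49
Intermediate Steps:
(9 + (-5 + M(3)*I(-5, -4*4)))**2 = (9 + (-5 + 3*1))**2 = (9 + (-5 + 3))**2 = (9 - 2)**2 = 7**2 = 49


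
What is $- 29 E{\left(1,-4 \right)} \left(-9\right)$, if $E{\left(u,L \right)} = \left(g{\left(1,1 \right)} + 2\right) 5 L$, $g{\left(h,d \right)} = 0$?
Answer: $-10440$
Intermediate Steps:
$E{\left(u,L \right)} = 10 L$ ($E{\left(u,L \right)} = \left(0 + 2\right) 5 L = 2 \cdot 5 L = 10 L$)
$- 29 E{\left(1,-4 \right)} \left(-9\right) = - 29 \cdot 10 \left(-4\right) \left(-9\right) = \left(-29\right) \left(-40\right) \left(-9\right) = 1160 \left(-9\right) = -10440$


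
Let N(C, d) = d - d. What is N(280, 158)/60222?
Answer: 0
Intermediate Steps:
N(C, d) = 0
N(280, 158)/60222 = 0/60222 = 0*(1/60222) = 0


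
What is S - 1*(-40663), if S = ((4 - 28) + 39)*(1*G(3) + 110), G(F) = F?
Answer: 42358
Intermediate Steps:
S = 1695 (S = ((4 - 28) + 39)*(1*3 + 110) = (-24 + 39)*(3 + 110) = 15*113 = 1695)
S - 1*(-40663) = 1695 - 1*(-40663) = 1695 + 40663 = 42358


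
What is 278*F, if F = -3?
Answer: -834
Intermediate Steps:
278*F = 278*(-3) = -834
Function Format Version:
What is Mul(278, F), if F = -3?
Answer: -834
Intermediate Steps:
Mul(278, F) = Mul(278, -3) = -834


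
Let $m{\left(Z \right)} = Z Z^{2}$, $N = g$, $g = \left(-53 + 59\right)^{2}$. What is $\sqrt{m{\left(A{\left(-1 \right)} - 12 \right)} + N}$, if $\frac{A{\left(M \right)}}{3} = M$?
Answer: $3 i \sqrt{371} \approx 57.784 i$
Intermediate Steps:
$A{\left(M \right)} = 3 M$
$g = 36$ ($g = 6^{2} = 36$)
$N = 36$
$m{\left(Z \right)} = Z^{3}$
$\sqrt{m{\left(A{\left(-1 \right)} - 12 \right)} + N} = \sqrt{\left(3 \left(-1\right) - 12\right)^{3} + 36} = \sqrt{\left(-3 - 12\right)^{3} + 36} = \sqrt{\left(-15\right)^{3} + 36} = \sqrt{-3375 + 36} = \sqrt{-3339} = 3 i \sqrt{371}$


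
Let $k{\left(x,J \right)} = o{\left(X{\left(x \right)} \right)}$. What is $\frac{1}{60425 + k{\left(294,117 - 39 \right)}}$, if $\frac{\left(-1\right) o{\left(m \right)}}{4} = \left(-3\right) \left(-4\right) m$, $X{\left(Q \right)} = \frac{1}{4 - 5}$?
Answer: $\frac{1}{60473} \approx 1.6536 \cdot 10^{-5}$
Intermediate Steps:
$X{\left(Q \right)} = -1$ ($X{\left(Q \right)} = \frac{1}{-1} = -1$)
$o{\left(m \right)} = - 48 m$ ($o{\left(m \right)} = - 4 \left(-3\right) \left(-4\right) m = - 4 \cdot 12 m = - 48 m$)
$k{\left(x,J \right)} = 48$ ($k{\left(x,J \right)} = \left(-48\right) \left(-1\right) = 48$)
$\frac{1}{60425 + k{\left(294,117 - 39 \right)}} = \frac{1}{60425 + 48} = \frac{1}{60473}$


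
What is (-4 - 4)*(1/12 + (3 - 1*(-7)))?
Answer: -242/3 ≈ -80.667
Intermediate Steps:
(-4 - 4)*(1/12 + (3 - 1*(-7))) = -8*(1/12 + (3 + 7)) = -8*(1/12 + 10) = -8*121/12 = -242/3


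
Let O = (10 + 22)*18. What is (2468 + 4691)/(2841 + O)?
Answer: 7159/3417 ≈ 2.0951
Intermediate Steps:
O = 576 (O = 32*18 = 576)
(2468 + 4691)/(2841 + O) = (2468 + 4691)/(2841 + 576) = 7159/3417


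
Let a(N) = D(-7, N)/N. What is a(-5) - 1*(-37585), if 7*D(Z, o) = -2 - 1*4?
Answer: 1315481/35 ≈ 37585.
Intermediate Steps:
D(Z, o) = -6/7 (D(Z, o) = (-2 - 1*4)/7 = (-2 - 4)/7 = (1/7)*(-6) = -6/7)
a(N) = -6/(7*N)
a(-5) - 1*(-37585) = -6/7/(-5) - 1*(-37585) = -6/7*(-1/5) + 37585 = 6/35 + 37585 = 1315481/35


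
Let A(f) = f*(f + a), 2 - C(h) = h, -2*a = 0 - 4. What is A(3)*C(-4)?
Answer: 90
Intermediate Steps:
a = 2 (a = -(0 - 4)/2 = -½*(-4) = 2)
C(h) = 2 - h
A(f) = f*(2 + f) (A(f) = f*(f + 2) = f*(2 + f))
A(3)*C(-4) = (3*(2 + 3))*(2 - 1*(-4)) = (3*5)*(2 + 4) = 15*6 = 90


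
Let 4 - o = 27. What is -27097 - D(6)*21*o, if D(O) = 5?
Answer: -24682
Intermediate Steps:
o = -23 (o = 4 - 1*27 = 4 - 27 = -23)
-27097 - D(6)*21*o = -27097 - 5*21*(-23) = -27097 - 105*(-23) = -27097 - 1*(-2415) = -27097 + 2415 = -24682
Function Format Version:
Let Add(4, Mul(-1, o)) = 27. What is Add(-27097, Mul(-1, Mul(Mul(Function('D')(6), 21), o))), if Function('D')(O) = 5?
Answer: -24682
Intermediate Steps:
o = -23 (o = Add(4, Mul(-1, 27)) = Add(4, -27) = -23)
Add(-27097, Mul(-1, Mul(Mul(Function('D')(6), 21), o))) = Add(-27097, Mul(-1, Mul(Mul(5, 21), -23))) = Add(-27097, Mul(-1, Mul(105, -23))) = Add(-27097, Mul(-1, -2415)) = Add(-27097, 2415) = -24682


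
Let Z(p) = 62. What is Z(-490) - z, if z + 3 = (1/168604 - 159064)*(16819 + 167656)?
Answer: 4947403058140385/168604 ≈ 2.9343e+10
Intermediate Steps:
z = -4947403047686937/168604 (z = -3 + (1/168604 - 159064)*(16819 + 167656) = -3 + (1/168604 - 159064)*184475 = -3 - 26818826655/168604*184475 = -3 - 4947403047181125/168604 = -4947403047686937/168604 ≈ -2.9343e+10)
Z(-490) - z = 62 - 1*(-4947403047686937/168604) = 62 + 4947403047686937/168604 = 4947403058140385/168604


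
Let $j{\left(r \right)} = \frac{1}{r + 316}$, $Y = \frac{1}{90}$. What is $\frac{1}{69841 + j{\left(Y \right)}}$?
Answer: $\frac{28441}{1986347971} \approx 1.4318 \cdot 10^{-5}$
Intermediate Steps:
$Y = \frac{1}{90} \approx 0.011111$
$j{\left(r \right)} = \frac{1}{316 + r}$
$\frac{1}{69841 + j{\left(Y \right)}} = \frac{1}{69841 + \frac{1}{316 + \frac{1}{90}}} = \frac{1}{69841 + \frac{1}{\frac{28441}{90}}} = \frac{1}{69841 + \frac{90}{28441}} = \frac{1}{\frac{1986347971}{28441}} = \frac{28441}{1986347971}$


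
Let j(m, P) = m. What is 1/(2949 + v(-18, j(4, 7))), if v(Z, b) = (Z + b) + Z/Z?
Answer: 1/2936 ≈ 0.00034060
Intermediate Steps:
v(Z, b) = 1 + Z + b (v(Z, b) = (Z + b) + 1 = 1 + Z + b)
1/(2949 + v(-18, j(4, 7))) = 1/(2949 + (1 - 18 + 4)) = 1/(2949 - 13) = 1/2936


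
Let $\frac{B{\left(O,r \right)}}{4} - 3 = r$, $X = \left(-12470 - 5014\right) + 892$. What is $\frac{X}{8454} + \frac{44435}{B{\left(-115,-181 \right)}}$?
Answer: $- \frac{193733497}{3009624} \approx -64.371$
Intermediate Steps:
$X = -16592$ ($X = -17484 + 892 = -16592$)
$B{\left(O,r \right)} = 12 + 4 r$
$\frac{X}{8454} + \frac{44435}{B{\left(-115,-181 \right)}} = - \frac{16592}{8454} + \frac{44435}{12 + 4 \left(-181\right)} = \left(-16592\right) \frac{1}{8454} + \frac{44435}{12 - 724} = - \frac{8296}{4227} + \frac{44435}{-712} = - \frac{8296}{4227} + 44435 \left(- \frac{1}{712}\right) = - \frac{8296}{4227} - \frac{44435}{712} = - \frac{193733497}{3009624}$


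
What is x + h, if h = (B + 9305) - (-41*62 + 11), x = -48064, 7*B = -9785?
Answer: -263381/7 ≈ -37626.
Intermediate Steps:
B = -9785/7 (B = (1/7)*(-9785) = -9785/7 ≈ -1397.9)
h = 73067/7 (h = (-9785/7 + 9305) - (-41*62 + 11) = 55350/7 - (-2542 + 11) = 55350/7 - 1*(-2531) = 55350/7 + 2531 = 73067/7 ≈ 10438.)
x + h = -48064 + 73067/7 = -263381/7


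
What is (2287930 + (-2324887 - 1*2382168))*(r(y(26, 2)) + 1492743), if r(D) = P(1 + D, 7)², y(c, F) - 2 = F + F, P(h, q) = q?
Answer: -3611250447000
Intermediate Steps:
y(c, F) = 2 + 2*F (y(c, F) = 2 + (F + F) = 2 + 2*F)
r(D) = 49 (r(D) = 7² = 49)
(2287930 + (-2324887 - 1*2382168))*(r(y(26, 2)) + 1492743) = (2287930 + (-2324887 - 1*2382168))*(49 + 1492743) = (2287930 + (-2324887 - 2382168))*1492792 = (2287930 - 4707055)*1492792 = -2419125*1492792 = -3611250447000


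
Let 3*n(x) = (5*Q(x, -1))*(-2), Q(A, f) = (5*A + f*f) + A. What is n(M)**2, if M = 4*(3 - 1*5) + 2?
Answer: 122500/9 ≈ 13611.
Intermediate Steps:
Q(A, f) = f**2 + 6*A (Q(A, f) = (5*A + f**2) + A = (f**2 + 5*A) + A = f**2 + 6*A)
M = -6 (M = 4*(3 - 5) + 2 = 4*(-2) + 2 = -8 + 2 = -6)
n(x) = -10/3 - 20*x (n(x) = ((5*((-1)**2 + 6*x))*(-2))/3 = ((5*(1 + 6*x))*(-2))/3 = ((5 + 30*x)*(-2))/3 = (-10 - 60*x)/3 = -10/3 - 20*x)
n(M)**2 = (-10/3 - 20*(-6))**2 = (-10/3 + 120)**2 = (350/3)**2 = 122500/9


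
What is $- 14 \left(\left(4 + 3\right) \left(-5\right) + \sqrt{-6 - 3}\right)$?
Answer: $490 - 42 i \approx 490.0 - 42.0 i$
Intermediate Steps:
$- 14 \left(\left(4 + 3\right) \left(-5\right) + \sqrt{-6 - 3}\right) = - 14 \left(7 \left(-5\right) + \sqrt{-9}\right) = - 14 \left(-35 + 3 i\right) = 490 - 42 i$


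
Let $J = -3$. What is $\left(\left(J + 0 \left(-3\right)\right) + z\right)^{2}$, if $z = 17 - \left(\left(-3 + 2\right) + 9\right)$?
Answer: $36$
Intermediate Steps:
$z = 9$ ($z = 17 - \left(-1 + 9\right) = 17 - 8 = 9$)
$\left(\left(J + 0 \left(-3\right)\right) + z\right)^{2} = \left(\left(-3 + 0 \left(-3\right)\right) + 9\right)^{2} = \left(\left(-3 + 0\right) + 9\right)^{2} = \left(-3 + 9\right)^{2} = 6^{2} = 36$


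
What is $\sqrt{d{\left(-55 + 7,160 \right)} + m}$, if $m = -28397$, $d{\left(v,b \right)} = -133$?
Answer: $3 i \sqrt{3170} \approx 168.91 i$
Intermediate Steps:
$\sqrt{d{\left(-55 + 7,160 \right)} + m} = \sqrt{-133 - 28397} = \sqrt{-28530} = 3 i \sqrt{3170}$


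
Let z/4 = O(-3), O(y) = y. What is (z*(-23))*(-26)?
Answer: -7176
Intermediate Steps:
z = -12 (z = 4*(-3) = -12)
(z*(-23))*(-26) = -12*(-23)*(-26) = 276*(-26) = -7176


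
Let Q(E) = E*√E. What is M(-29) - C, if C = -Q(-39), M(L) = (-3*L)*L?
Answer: -2523 - 39*I*√39 ≈ -2523.0 - 243.55*I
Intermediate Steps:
Q(E) = E^(3/2)
M(L) = -3*L²
C = 39*I*√39 (C = -(-39)^(3/2) = -(-39)*I*√39 = 39*I*√39 ≈ 243.55*I)
M(-29) - C = -3*(-29)² - 39*I*√39 = -3*841 - 39*I*√39 = -2523 - 39*I*√39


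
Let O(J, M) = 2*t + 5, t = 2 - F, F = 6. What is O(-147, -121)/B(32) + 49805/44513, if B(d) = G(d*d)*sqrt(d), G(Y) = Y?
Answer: 7115/6359 - 3*sqrt(2)/8192 ≈ 1.1184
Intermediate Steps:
B(d) = d**(5/2) (B(d) = (d*d)*sqrt(d) = d**2*sqrt(d) = d**(5/2))
t = -4 (t = 2 - 1*6 = 2 - 6 = -4)
O(J, M) = -3 (O(J, M) = 2*(-4) + 5 = -8 + 5 = -3)
O(-147, -121)/B(32) + 49805/44513 = -3*sqrt(2)/8192 + 49805/44513 = -3*sqrt(2)/8192 + 49805*(1/44513) = -3*sqrt(2)/8192 + 7115/6359 = 7115/6359 - 3*sqrt(2)/8192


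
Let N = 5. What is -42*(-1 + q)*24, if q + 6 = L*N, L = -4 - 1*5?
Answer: 52416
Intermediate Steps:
L = -9 (L = -4 - 5 = -9)
q = -51 (q = -6 - 9*5 = -6 - 45 = -51)
-42*(-1 + q)*24 = -42*(-1 - 51)*24 = -(-2184)*24 = -42*(-52)*24 = 2184*24 = 52416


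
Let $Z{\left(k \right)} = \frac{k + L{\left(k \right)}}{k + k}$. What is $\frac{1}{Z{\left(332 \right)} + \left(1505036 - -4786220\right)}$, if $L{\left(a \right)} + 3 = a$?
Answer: $\frac{664}{4177394645} \approx 1.5895 \cdot 10^{-7}$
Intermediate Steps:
$L{\left(a \right)} = -3 + a$
$Z{\left(k \right)} = \frac{-3 + 2 k}{2 k}$ ($Z{\left(k \right)} = \frac{k + \left(-3 + k\right)}{k + k} = \frac{-3 + 2 k}{2 k}$)
$\frac{1}{Z{\left(332 \right)} + \left(1505036 - -4786220\right)} = \frac{1}{\frac{- \frac{3}{2} + 332}{332} + \left(1505036 - -4786220\right)} = \frac{1}{\frac{1}{332} \cdot \frac{661}{2} + \left(1505036 + 4786220\right)} = \frac{1}{\frac{661}{664} + 6291256} = \frac{1}{\frac{4177394645}{664}} = \frac{664}{4177394645}$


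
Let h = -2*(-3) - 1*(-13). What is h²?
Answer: 361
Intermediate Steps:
h = 19 (h = 6 + 13 = 19)
h² = 19² = 361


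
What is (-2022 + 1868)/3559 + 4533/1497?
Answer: 5300803/1775941 ≈ 2.9848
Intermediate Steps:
(-2022 + 1868)/3559 + 4533/1497 = -154*1/3559 + 4533*(1/1497) = -154/3559 + 1511/499 = 5300803/1775941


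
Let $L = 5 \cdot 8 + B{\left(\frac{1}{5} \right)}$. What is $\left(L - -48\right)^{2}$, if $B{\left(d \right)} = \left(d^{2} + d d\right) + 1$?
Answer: $\frac{4959529}{625} \approx 7935.3$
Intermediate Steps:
$B{\left(d \right)} = 1 + 2 d^{2}$ ($B{\left(d \right)} = \left(d^{2} + d^{2}\right) + 1 = 2 d^{2} + 1 = 1 + 2 d^{2}$)
$L = \frac{1027}{25}$ ($L = 5 \cdot 8 + \left(1 + 2 \left(\frac{1}{5}\right)^{2}\right) = 40 + \left(1 + \frac{2}{25}\right) = 40 + \frac{27}{25} = \frac{1027}{25} \approx 41.08$)
$\left(L - -48\right)^{2} = \left(\frac{1027}{25} - -48\right)^{2} = \left(\frac{1027}{25} + \left(56 - 8\right)\right)^{2} = \left(\frac{1027}{25} + 48\right)^{2} = \left(\frac{2227}{25}\right)^{2} = \frac{4959529}{625}$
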